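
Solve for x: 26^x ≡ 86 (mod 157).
94

Baby-step giant-step with step n = ⌈√157⌉ = 13.
Baby steps 26^j mod 157 (j:value) for j=0..12: 0:1, 1:26, 2:48, 3:149, 4:106, 5:87, 6:64, 7:94, 8:89, 9:116, 10:33, 11:73, 12:14.
Giant-step multiplier: 26^(-13) ≡ 26^(156-13) = 26^143 ≡ 22 (mod 157).
Giant steps γ_i = 86·22^i mod 157: γ_0=86, γ_1=8, γ_2=19, γ_3=104, γ_4=90, γ_5=96, γ_6=71, γ_7=149 (in table at j=3).
x = i·n + j = 7·13 + 3 = 94.
Check: 26^94 ≡ 86 (mod 157).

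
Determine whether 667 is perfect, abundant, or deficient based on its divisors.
deficient

Proper divisors of 667: sum = 1 + 23 + 29 = 53
Since 53 < 667, 667 is deficient.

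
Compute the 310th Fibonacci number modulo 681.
380

Matrix identity: Q^n = [[F_(n+1), F_n], [F_n, F_(n-1)]] with Q = [[1,1],[1,0]].
n = 310 = 100110110₂. Square-and-multiply, entries mod 681:
Q^1 = [[1,1],[1,0]]
Q^2 = (Q^1)² = [[2,1],[1,1]]
Q^4 = (Q^2)² = [[5,3],[3,2]]
Q^9 = (Q^4)²·Q = [[55,34],[34,21]]
Q^19 = (Q^9)²·Q = [[636,95],[95,541]]
Q^38 = (Q^19)² = [[154,131],[131,23]]
Q^77 = (Q^38)²·Q = [[50,17],[17,33]]
Q^155 = (Q^77)²·Q = [[114,65],[65,49]]
Q^310 = (Q^155)² = [[196,380],[380,497]]
F_310 mod 681 = Q^310[0][1] = 380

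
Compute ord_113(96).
112

113 is prime, so ord(96) divides φ(113) = 112.
Divisors of 112: 1, 2, 4, 7, 8, 14, 16, 28, 56, 112.
Repeated squaring: 96^1 ≡ 96, 96^2 ≡ 63, 96^4 ≡ 14, 96^8 ≡ 83, 96^16 ≡ 109, 96^32 ≡ 16, 96^64 ≡ 30 (mod 113).
Test 96^d mod 113 for each divisor d in increasing order:
96^1 ≡ 96
96^2 ≡ 63
96^4 ≡ 14
96^7 = 96^4·96^2·96^1 ≡ 35
96^8 ≡ 83
96^14 = 96^8·96^4·96^2 ≡ 95
96^16 ≡ 109
96^28 = 96^16·96^8·96^4 ≡ 98
96^56 = 96^32·96^16·96^8 ≡ 112
96^112 = 96^64·96^32·96^16 ≡ 1  ← first divisor giving 1
The order is 112.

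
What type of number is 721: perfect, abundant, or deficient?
deficient

Proper divisors of 721: sum = 1 + 7 + 103 = 111
Since 111 < 721, 721 is deficient.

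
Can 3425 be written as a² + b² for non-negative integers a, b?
17² + 56² (a=17, b=56)

Factorization: 3425 = 5^2 × 137
By Fermat: n is sum of two squares iff every prime p ≡ 3 (mod 4) appears to even power.
All primes ≡ 3 (mod 4) appear to even power.
Search a = 0, 1, 2, … for 3425 - a² a perfect square: first hit at a = 17: 3425 - 289 = 3136 = 56².
3425 = 17² + 56² = 289 + 3136 ✓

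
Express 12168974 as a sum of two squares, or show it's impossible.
Not possible

Factorization: 12168974 = 2 × 17 × 71^3
By Fermat: n is sum of two squares iff every prime p ≡ 3 (mod 4) appears to even power.
Prime(s) ≡ 3 (mod 4) with odd exponent: [(71, 3)]
Therefore 12168974 cannot be expressed as a² + b².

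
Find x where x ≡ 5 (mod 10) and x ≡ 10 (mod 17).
95

Using Chinese Remainder Theorem:
M = 10 × 17 = 170
M1 = 17, M2 = 10
y1 = 17^(-1) mod 10 = 3
y2 = 10^(-1) mod 17 = 12
x = (5×17×3 + 10×10×12) mod 170 = 95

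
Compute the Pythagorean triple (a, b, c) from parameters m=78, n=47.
(3875, 7332, 8293)

Euclid's formula: a = m² - n², b = 2mn, c = m² + n²
m = 78, n = 47
a = 78² - 47² = 6084 - 2209 = 3875
b = 2 × 78 × 47 = 7332
c = 78² + 47² = 6084 + 2209 = 8293
Verification: 3875² + 7332² = 15015625 + 53758224 = 68773849 = 8293² ✓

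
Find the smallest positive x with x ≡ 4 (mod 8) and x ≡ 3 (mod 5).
28

Using Chinese Remainder Theorem:
M = 8 × 5 = 40
M1 = 5, M2 = 8
y1 = 5^(-1) mod 8 = 5
y2 = 8^(-1) mod 5 = 2
x = (4×5×5 + 3×8×2) mod 40 = 28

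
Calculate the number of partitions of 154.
60356673280

p(n) counts ways to write n as a sum of positive integers (order ignored).
Euler's pentagonal recurrence: p(k) = p(k-1) + p(k-2) - p(k-5) - p(k-7) + p(k-12) + p(k-15) - ... (offsets j(3j∓1)/2, signs ++--, p(0)=1, p(<0)=0).
DP table for k = 0..153: p(0)=1, p(1)=1, p(2)=2, p(3)=3, p(4)=5, p(5)=7, p(6)=11, p(7)=15, p(8)=22, p(9)=30, p(10)=42, p(11)=56, p(12)=77, p(13)=101, p(14)=135, p(15)=176, p(16)=231, p(17)=297, p(18)=385, p(19)=490, p(20)=627, p(21)=792, p(22)=1002, p(23)=1255, p(24)=1575, p(25)=1958, p(26)=2436, p(27)=3010, p(28)=3718, p(29)=4565, p(30)=5604, p(31)=6842, p(32)=8349, p(33)=10143, p(34)=12310, p(35)=14883, p(36)=17977, p(37)=21637, p(38)=26015, p(39)=31185, p(40)=37338, p(41)=44583, p(42)=53174, p(43)=63261, p(44)=75175, p(45)=89134, p(46)=105558, p(47)=124754, p(48)=147273, p(49)=173525, p(50)=204226, p(51)=239943, p(52)=281589, p(53)=329931, p(54)=386155, p(55)=451276, p(56)=526823, p(57)=614154, p(58)=715220, p(59)=831820, p(60)=966467, p(61)=1121505, p(62)=1300156, p(63)=1505499, p(64)=1741630, p(65)=2012558, p(66)=2323520, p(67)=2679689, p(68)=3087735, p(69)=3554345, p(70)=4087968, p(71)=4697205, p(72)=5392783, p(73)=6185689, p(74)=7089500, p(75)=8118264, p(76)=9289091, p(77)=10619863, p(78)=12132164, p(79)=13848650, p(80)=15796476, p(81)=18004327, p(82)=20506255, p(83)=23338469, p(84)=26543660, p(85)=30167357, p(86)=34262962, p(87)=38887673, p(88)=44108109, p(89)=49995925, p(90)=56634173, p(91)=64112359, p(92)=72533807, p(93)=82010177, p(94)=92669720, p(95)=104651419, p(96)=118114304, p(97)=133230930, p(98)=150198136, p(99)=169229875, p(100)=190569292, p(101)=214481126, p(102)=241265379, p(103)=271248950, p(104)=304801365, p(105)=342325709, p(106)=384276336, p(107)=431149389, p(108)=483502844, p(109)=541946240, p(110)=607163746, p(111)=679903203, p(112)=761002156, p(113)=851376628, p(114)=952050665, p(115)=1064144451, p(116)=1188908248, p(117)=1327710076, p(118)=1482074143, p(119)=1653668665, p(120)=1844349560, p(121)=2056148051, p(122)=2291320912, p(123)=2552338241, p(124)=2841940500, p(125)=3163127352, p(126)=3519222692, p(127)=3913864295, p(128)=4351078600, p(129)=4835271870, p(130)=5371315400, p(131)=5964539504, p(132)=6620830889, p(133)=7346629512, p(134)=8149040695, p(135)=9035836076, p(136)=10015581680, p(137)=11097645016, p(138)=12292341831, p(139)=13610949895, p(140)=15065878135, p(141)=16670689208, p(142)=18440293320, p(143)=20390982757, p(144)=22540654445, p(145)=24908858009, p(146)=27517052599, p(147)=30388671978, p(148)=33549419497, p(149)=37027355200, p(150)=40853235313, p(151)=45060624582, p(152)=49686288421, p(153)=54770336324.
Final step: p(154) = p(153) + p(152) - p(149) - p(147) + p(142) + p(139) - p(132) - p(128) + p(119) + p(114) - p(103) - p(97) + p(84) + p(77) - p(62) - p(54) + p(37) + p(28) - p(9)
= 54770336324 + 49686288421 - 37027355200 - 30388671978 + 18440293320 + 13610949895 - 6620830889 - 4351078600 + 1653668665 + 952050665 - 271248950 - 133230930 + 26543660 + 10619863 - 1300156 - 386155 + 21637 + 3718 - 30
= 60356673280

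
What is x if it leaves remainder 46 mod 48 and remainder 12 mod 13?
142

Using Chinese Remainder Theorem:
M = 48 × 13 = 624
M1 = 13, M2 = 48
y1 = 13^(-1) mod 48 = 37
y2 = 48^(-1) mod 13 = 3
x = (46×13×37 + 12×48×3) mod 624 = 142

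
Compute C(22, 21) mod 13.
9

Using Lucas' theorem:
Write n=22 and k=21 in base 13:
n in base 13: [1, 9]
k in base 13: [1, 8]
C(22,21) mod 13 = ∏ C(n_i, k_i) mod 13
Digit binomials (mod 13): C(1,1) = 1; C(9,8) = 9
Product: 1 × 9 = 9 ≡ 9 (mod 13)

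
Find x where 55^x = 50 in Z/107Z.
49

Baby-step giant-step with step n = ⌈√107⌉ = 11.
Baby steps 55^j mod 107 (j:value) for j=0..10: 0:1, 1:55, 2:29, 3:97, 4:92, 5:31, 6:100, 7:43, 8:11, 9:70, 10:105.
Giant-step multiplier: 55^(-11) ≡ 55^(106-11) = 55^95 ≡ 71 (mod 107).
Giant steps γ_i = 50·71^i mod 107: γ_0=50, γ_1=19, γ_2=65, γ_3=14, γ_4=31 (in table at j=5).
x = i·n + j = 4·11 + 5 = 49.
Check: 55^49 ≡ 50 (mod 107).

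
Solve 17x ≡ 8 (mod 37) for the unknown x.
x ≡ 7 (mod 37)

gcd(17, 37) = 1, which divides 8, so solutions exist.
Find 17^(-1) mod 37 by the extended Euclidean algorithm:
37 = 2 × 17 + 3  ⟹  3 = (1)·37 + (-2)·17
17 = 5 × 3 + 2  ⟹  2 = (-5)·37 + (11)·17
3 = 1 × 2 + 1  ⟹  1 = (6)·37 + (-13)·17
So (-13)·17 ≡ 1 (mod 37), i.e. 17^(-1) ≡ -13 ≡ 24 (mod 37).
x ≡ 24 × 8 = 192 ≡ 7 (mod 37).
Check: 17 × 7 = 119 ≡ 8 (mod 37).
Unique solution: x ≡ 7 (mod 37)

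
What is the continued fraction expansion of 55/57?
[0; 1, 27, 2]

Euclidean algorithm steps:
55 = 0 × 57 + 55
57 = 1 × 55 + 2
55 = 27 × 2 + 1
2 = 2 × 1 + 0
Continued fraction: [0; 1, 27, 2]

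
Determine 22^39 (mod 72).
64

Repeated squaring. Binary of 39 = 100111.
22^1 ≡ 22 (mod 72); 22^2 ≡ 52 (mod 72); 22^4 ≡ 40 (mod 72); 22^8 ≡ 16 (mod 72); 22^16 ≡ 40 (mod 72); 22^32 ≡ 16 (mod 72)
22^39 = 22^1 × 22^2 × 22^4 × 22^32 ≡ 64 (mod 72)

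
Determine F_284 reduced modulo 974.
651

Matrix identity: Q^n = [[F_(n+1), F_n], [F_n, F_(n-1)]] with Q = [[1,1],[1,0]].
n = 284 = 100011100₂. Square-and-multiply, entries mod 974:
Q^1 = [[1,1],[1,0]]
Q^2 = (Q^1)² = [[2,1],[1,1]]
Q^4 = (Q^2)² = [[5,3],[3,2]]
Q^8 = (Q^4)² = [[34,21],[21,13]]
Q^17 = (Q^8)²·Q = [[636,623],[623,13]]
Q^35 = (Q^17)²·Q = [[880,763],[763,117]]
Q^71 = (Q^35)²·Q = [[778,761],[761,17]]
Q^142 = (Q^71)² = [[21,141],[141,854]]
Q^284 = (Q^142)² = [[842,651],[651,191]]
F_284 mod 974 = Q^284[0][1] = 651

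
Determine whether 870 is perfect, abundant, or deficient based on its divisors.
abundant

Proper divisors of 870: sum = 1 + 2 + 3 + 5 + 6 + 10 + 15 + 29 + 30 + 58 + 87 + 145 + 174 + 290 + 435 = 1290
Since 1290 > 870, 870 is abundant.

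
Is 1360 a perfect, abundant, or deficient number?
abundant

Proper divisors of 1360: sum = 1 + 2 + 4 + 5 + 8 + 10 + 16 + 17 + ... + 170 + 272 + 340 + 680 (19 divisors) = 1988
Since 1988 > 1360, 1360 is abundant.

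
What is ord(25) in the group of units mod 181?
15

181 is prime, so ord(25) divides φ(181) = 180.
Divisors of 180: 1, 2, 3, 4, 5, 6, 9, 10, 12, 15, 18, 20, 30, 36, 45, 60, 90, 180.
Repeated squaring: 25^1 ≡ 25, 25^2 ≡ 82, 25^4 ≡ 27, 25^8 ≡ 5, 25^16 ≡ 25, 25^32 ≡ 82, 25^64 ≡ 27, 25^128 ≡ 5 (mod 181).
Test 25^d mod 181 for each divisor d in increasing order:
25^1 ≡ 25
25^2 ≡ 82
25^3 = 25^2·25^1 ≡ 59
25^4 ≡ 27
25^5 = 25^4·25^1 ≡ 132
25^6 = 25^4·25^2 ≡ 42
25^9 = 25^8·25^1 ≡ 125
25^10 = 25^8·25^2 ≡ 48
25^12 = 25^8·25^4 ≡ 135
25^15 = 25^8·25^4·25^2·25^1 ≡ 1  ← first divisor giving 1
The order is 15.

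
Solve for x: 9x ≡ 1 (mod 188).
21

gcd(9, 188) = 1, so the inverse exists.
Extended Euclidean algorithm on (188, 9):
188 = 20 × 9 + 8  ⟹  8 = (1)·188 + (-20)·9
9 = 1 × 8 + 1  ⟹  1 = (-1)·188 + (21)·9
So (21)·9 ≡ 1 (mod 188), i.e. 9^(-1) ≡ 21 (mod 188).
Check: 9 × 21 = 189 ≡ 1 (mod 188)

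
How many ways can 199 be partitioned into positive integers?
3646072432125

p(n) counts ways to write n as a sum of positive integers (order ignored).
Euler's pentagonal recurrence: p(k) = p(k-1) + p(k-2) - p(k-5) - p(k-7) + p(k-12) + p(k-15) - ... (offsets j(3j∓1)/2, signs ++--, p(0)=1, p(<0)=0).
DP table for k = 0..198: p(0)=1, p(1)=1, p(2)=2, p(3)=3, p(4)=5, p(5)=7, p(6)=11, p(7)=15, p(8)=22, p(9)=30, p(10)=42, p(11)=56, p(12)=77, p(13)=101, p(14)=135, p(15)=176, p(16)=231, p(17)=297, p(18)=385, p(19)=490, p(20)=627, p(21)=792, p(22)=1002, p(23)=1255, p(24)=1575, p(25)=1958, p(26)=2436, p(27)=3010, p(28)=3718, p(29)=4565, p(30)=5604, p(31)=6842, p(32)=8349, p(33)=10143, p(34)=12310, p(35)=14883, p(36)=17977, p(37)=21637, p(38)=26015, p(39)=31185, p(40)=37338, p(41)=44583, p(42)=53174, p(43)=63261, p(44)=75175, p(45)=89134, p(46)=105558, p(47)=124754, p(48)=147273, p(49)=173525, p(50)=204226, p(51)=239943, p(52)=281589, p(53)=329931, p(54)=386155, p(55)=451276, p(56)=526823, p(57)=614154, p(58)=715220, p(59)=831820, p(60)=966467, p(61)=1121505, p(62)=1300156, p(63)=1505499, p(64)=1741630, p(65)=2012558, p(66)=2323520, p(67)=2679689, p(68)=3087735, p(69)=3554345, p(70)=4087968, p(71)=4697205, p(72)=5392783, p(73)=6185689, p(74)=7089500, p(75)=8118264, p(76)=9289091, p(77)=10619863, p(78)=12132164, p(79)=13848650, p(80)=15796476, p(81)=18004327, p(82)=20506255, p(83)=23338469, p(84)=26543660, p(85)=30167357, p(86)=34262962, p(87)=38887673, p(88)=44108109, p(89)=49995925, p(90)=56634173, p(91)=64112359, p(92)=72533807, p(93)=82010177, p(94)=92669720, p(95)=104651419, p(96)=118114304, p(97)=133230930, p(98)=150198136, p(99)=169229875, p(100)=190569292, p(101)=214481126, p(102)=241265379, p(103)=271248950, p(104)=304801365, p(105)=342325709, p(106)=384276336, p(107)=431149389, p(108)=483502844, p(109)=541946240, p(110)=607163746, p(111)=679903203, p(112)=761002156, p(113)=851376628, p(114)=952050665, p(115)=1064144451, p(116)=1188908248, p(117)=1327710076, p(118)=1482074143, p(119)=1653668665, p(120)=1844349560, p(121)=2056148051, p(122)=2291320912, p(123)=2552338241, p(124)=2841940500, p(125)=3163127352, p(126)=3519222692, p(127)=3913864295, p(128)=4351078600, p(129)=4835271870, p(130)=5371315400, p(131)=5964539504, p(132)=6620830889, p(133)=7346629512, p(134)=8149040695, p(135)=9035836076, p(136)=10015581680, p(137)=11097645016, p(138)=12292341831, p(139)=13610949895, p(140)=15065878135, p(141)=16670689208, p(142)=18440293320, p(143)=20390982757, p(144)=22540654445, p(145)=24908858009, p(146)=27517052599, p(147)=30388671978, p(148)=33549419497, p(149)=37027355200, p(150)=40853235313, p(151)=45060624582, p(152)=49686288421, p(153)=54770336324, p(154)=60356673280, p(155)=66493182097, p(156)=73232243759, p(157)=80630964769, p(158)=88751778802, p(159)=97662728555, p(160)=107438159466, p(161)=118159068427, p(162)=129913904637, p(163)=142798995930, p(164)=156919475295, p(165)=172389800255, p(166)=189334822579, p(167)=207890420102, p(168)=228204732751, p(169)=250438925115, p(170)=274768617130, p(171)=301384802048, p(172)=330495499613, p(173)=362326859895, p(174)=397125074750, p(175)=435157697830, p(176)=476715857290, p(177)=522115831195, p(178)=571701605655, p(179)=625846753120, p(180)=684957390936, p(181)=749474411781, p(182)=819876908323, p(183)=896684817527, p(184)=980462880430, p(185)=1071823774337, p(186)=1171432692373, p(187)=1280011042268, p(188)=1398341745571, p(189)=1527273599625, p(190)=1667727404093, p(191)=1820701100652, p(192)=1987276856363, p(193)=2168627105469, p(194)=2366022741845, p(195)=2580840212973, p(196)=2814570987591, p(197)=3068829878530, p(198)=3345365983698.
Final step: p(199) = p(198) + p(197) - p(194) - p(192) + p(187) + p(184) - p(177) - p(173) + p(164) + p(159) - p(148) - p(142) + p(129) + p(122) - p(107) - p(99) + p(82) + p(73) - p(54) - p(44) + p(23) + p(12)
= 3345365983698 + 3068829878530 - 2366022741845 - 1987276856363 + 1280011042268 + 980462880430 - 522115831195 - 362326859895 + 156919475295 + 97662728555 - 33549419497 - 18440293320 + 4835271870 + 2291320912 - 431149389 - 169229875 + 20506255 + 6185689 - 386155 - 75175 + 1255 + 77
= 3646072432125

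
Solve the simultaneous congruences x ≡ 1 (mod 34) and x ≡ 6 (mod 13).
409

Using Chinese Remainder Theorem:
M = 34 × 13 = 442
M1 = 13, M2 = 34
y1 = 13^(-1) mod 34 = 21
y2 = 34^(-1) mod 13 = 5
x = (1×13×21 + 6×34×5) mod 442 = 409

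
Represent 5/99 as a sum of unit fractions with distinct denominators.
1/20 + 1/1980

Greedy algorithm:
5/99: ceiling(99/5) = 20, use 1/20
1/1980: ceiling(1980/1) = 1980, use 1/1980
Result: 5/99 = 1/20 + 1/1980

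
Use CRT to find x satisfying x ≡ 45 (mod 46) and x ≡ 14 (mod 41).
137

Using Chinese Remainder Theorem:
M = 46 × 41 = 1886
M1 = 41, M2 = 46
y1 = 41^(-1) mod 46 = 9
y2 = 46^(-1) mod 41 = 33
x = (45×41×9 + 14×46×33) mod 1886 = 137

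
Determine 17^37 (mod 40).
17

Repeated squaring. Binary of 37 = 100101.
17^1 ≡ 17 (mod 40); 17^2 ≡ 9 (mod 40); 17^4 ≡ 1 (mod 40); 17^8 ≡ 1 (mod 40); 17^16 ≡ 1 (mod 40); 17^32 ≡ 1 (mod 40)
17^37 = 17^1 × 17^4 × 17^32 ≡ 17 (mod 40)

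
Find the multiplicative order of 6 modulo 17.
16

17 is prime, so ord(6) divides φ(17) = 16.
Divisors of 16: 1, 2, 4, 8, 16.
Repeated squaring: 6^1 ≡ 6, 6^2 ≡ 2, 6^4 ≡ 4, 6^8 ≡ 16, 6^16 ≡ 1 (mod 17).
Test 6^d mod 17 for each divisor d in increasing order:
6^1 ≡ 6
6^2 ≡ 2
6^4 ≡ 4
6^8 ≡ 16
6^16 ≡ 1  ← first divisor giving 1
The order is 16.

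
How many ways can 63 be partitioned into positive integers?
1505499

p(n) counts ways to write n as a sum of positive integers (order ignored).
Euler's pentagonal recurrence: p(k) = p(k-1) + p(k-2) - p(k-5) - p(k-7) + p(k-12) + p(k-15) - ... (offsets j(3j∓1)/2, signs ++--, p(0)=1, p(<0)=0).
DP table for k = 0..62: p(0)=1, p(1)=1, p(2)=2, p(3)=3, p(4)=5, p(5)=7, p(6)=11, p(7)=15, p(8)=22, p(9)=30, p(10)=42, p(11)=56, p(12)=77, p(13)=101, p(14)=135, p(15)=176, p(16)=231, p(17)=297, p(18)=385, p(19)=490, p(20)=627, p(21)=792, p(22)=1002, p(23)=1255, p(24)=1575, p(25)=1958, p(26)=2436, p(27)=3010, p(28)=3718, p(29)=4565, p(30)=5604, p(31)=6842, p(32)=8349, p(33)=10143, p(34)=12310, p(35)=14883, p(36)=17977, p(37)=21637, p(38)=26015, p(39)=31185, p(40)=37338, p(41)=44583, p(42)=53174, p(43)=63261, p(44)=75175, p(45)=89134, p(46)=105558, p(47)=124754, p(48)=147273, p(49)=173525, p(50)=204226, p(51)=239943, p(52)=281589, p(53)=329931, p(54)=386155, p(55)=451276, p(56)=526823, p(57)=614154, p(58)=715220, p(59)=831820, p(60)=966467, p(61)=1121505, p(62)=1300156.
Final step: p(63) = p(62) + p(61) - p(58) - p(56) + p(51) + p(48) - p(41) - p(37) + p(28) + p(23) - p(12) - p(6)
= 1300156 + 1121505 - 715220 - 526823 + 239943 + 147273 - 44583 - 21637 + 3718 + 1255 - 77 - 11
= 1505499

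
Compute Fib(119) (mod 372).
1

Matrix identity: Q^n = [[F_(n+1), F_n], [F_n, F_(n-1)]] with Q = [[1,1],[1,0]].
n = 119 = 1110111₂. Square-and-multiply, entries mod 372:
Q^1 = [[1,1],[1,0]]
Q^3 = (Q^1)²·Q = [[3,2],[2,1]]
Q^7 = (Q^3)²·Q = [[21,13],[13,8]]
Q^14 = (Q^7)² = [[238,5],[5,233]]
Q^29 = (Q^14)²·Q = [[248,125],[125,123]]
Q^59 = (Q^29)²·Q = [[0,125],[125,247]]
Q^119 = (Q^59)²·Q = [[0,1],[1,371]]
F_119 mod 372 = Q^119[0][1] = 1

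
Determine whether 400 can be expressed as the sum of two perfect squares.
0² + 20² (a=0, b=20)

Factorization: 400 = 2^4 × 5^2
By Fermat: n is sum of two squares iff every prime p ≡ 3 (mod 4) appears to even power.
All primes ≡ 3 (mod 4) appear to even power.
Search a = 0, 1, 2, … for 400 - a² a perfect square: first hit at a = 0: 400 - 0 = 400 = 20².
400 = 0² + 20² = 0 + 400 ✓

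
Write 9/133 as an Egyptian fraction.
1/15 + 1/998 + 1/1991010

Greedy algorithm:
9/133: ceiling(133/9) = 15, use 1/15
2/1995: ceiling(1995/2) = 998, use 1/998
1/1991010: ceiling(1991010/1) = 1991010, use 1/1991010
Result: 9/133 = 1/15 + 1/998 + 1/1991010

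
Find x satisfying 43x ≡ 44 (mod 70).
x ≡ 58 (mod 70)

gcd(43, 70) = 1, which divides 44, so solutions exist.
Find 43^(-1) mod 70 by the extended Euclidean algorithm:
70 = 1 × 43 + 27  ⟹  27 = (1)·70 + (-1)·43
43 = 1 × 27 + 16  ⟹  16 = (-1)·70 + (2)·43
27 = 1 × 16 + 11  ⟹  11 = (2)·70 + (-3)·43
16 = 1 × 11 + 5  ⟹  5 = (-3)·70 + (5)·43
11 = 2 × 5 + 1  ⟹  1 = (8)·70 + (-13)·43
So (-13)·43 ≡ 1 (mod 70), i.e. 43^(-1) ≡ -13 ≡ 57 (mod 70).
x ≡ 57 × 44 = 2508 ≡ 58 (mod 70).
Check: 43 × 58 = 2494 ≡ 44 (mod 70).
Unique solution: x ≡ 58 (mod 70)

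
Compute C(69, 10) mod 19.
9

Using Lucas' theorem:
Write n=69 and k=10 in base 19:
n in base 19: [3, 12]
k in base 19: [0, 10]
C(69,10) mod 19 = ∏ C(n_i, k_i) mod 19
Digit binomials (mod 19): C(3,0) = 1; C(12,10) = 66 ≡ 9
Product: 1 × 9 = 9 ≡ 9 (mod 19)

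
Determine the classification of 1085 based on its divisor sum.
deficient

Proper divisors of 1085: sum = 1 + 5 + 7 + 31 + 35 + 155 + 217 = 451
Since 451 < 1085, 1085 is deficient.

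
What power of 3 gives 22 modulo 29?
22

Baby-step giant-step with step n = ⌈√29⌉ = 6.
Baby steps 3^j mod 29 (j:value) for j=0..5: 0:1, 1:3, 2:9, 3:27, 4:23, 5:11.
Giant-step multiplier: 3^(-6) ≡ 3^(28-6) = 3^22 ≡ 22 (mod 29).
Giant steps γ_i = 22·22^i mod 29: γ_0=22, γ_1=20, γ_2=5, γ_3=23 (in table at j=4).
x = i·n + j = 3·6 + 4 = 22.
Check: 3^22 ≡ 22 (mod 29).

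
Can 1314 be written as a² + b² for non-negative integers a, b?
15² + 33² (a=15, b=33)

Factorization: 1314 = 2 × 3^2 × 73
By Fermat: n is sum of two squares iff every prime p ≡ 3 (mod 4) appears to even power.
All primes ≡ 3 (mod 4) appear to even power.
Search a = 0, 1, 2, … for 1314 - a² a perfect square: first hit at a = 15: 1314 - 225 = 1089 = 33².
1314 = 15² + 33² = 225 + 1089 ✓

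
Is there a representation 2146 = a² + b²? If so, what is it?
11² + 45² (a=11, b=45)

Factorization: 2146 = 2 × 29 × 37
By Fermat: n is sum of two squares iff every prime p ≡ 3 (mod 4) appears to even power.
All primes ≡ 3 (mod 4) appear to even power.
Search a = 0, 1, 2, … for 2146 - a² a perfect square: first hit at a = 11: 2146 - 121 = 2025 = 45².
2146 = 11² + 45² = 121 + 2025 ✓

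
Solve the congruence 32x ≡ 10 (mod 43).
x ≡ 3 (mod 43)

gcd(32, 43) = 1, which divides 10, so solutions exist.
Find 32^(-1) mod 43 by the extended Euclidean algorithm:
43 = 1 × 32 + 11  ⟹  11 = (1)·43 + (-1)·32
32 = 2 × 11 + 10  ⟹  10 = (-2)·43 + (3)·32
11 = 1 × 10 + 1  ⟹  1 = (3)·43 + (-4)·32
So (-4)·32 ≡ 1 (mod 43), i.e. 32^(-1) ≡ -4 ≡ 39 (mod 43).
x ≡ 39 × 10 = 390 ≡ 3 (mod 43).
Check: 32 × 3 = 96 ≡ 10 (mod 43).
Unique solution: x ≡ 3 (mod 43)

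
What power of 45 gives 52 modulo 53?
26

Baby-step giant-step with step n = ⌈√53⌉ = 8.
Baby steps 45^j mod 53 (j:value) for j=0..7: 0:1, 1:45, 2:11, 3:18, 4:15, 5:39, 6:6, 7:5.
Giant-step multiplier: 45^(-8) ≡ 45^(52-8) = 45^44 ≡ 49 (mod 53).
Giant steps γ_i = 52·49^i mod 53: γ_0=52, γ_1=4, γ_2=37, γ_3=11 (in table at j=2).
x = i·n + j = 3·8 + 2 = 26.
Check: 45^26 ≡ 52 (mod 53).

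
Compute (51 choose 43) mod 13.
1

Using Lucas' theorem:
Write n=51 and k=43 in base 13:
n in base 13: [3, 12]
k in base 13: [3, 4]
C(51,43) mod 13 = ∏ C(n_i, k_i) mod 13
Digit binomials (mod 13): C(3,3) = 1; C(12,4) = 495 ≡ 1
Product: 1 × 1 = 1 ≡ 1 (mod 13)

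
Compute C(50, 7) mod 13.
5

Using Lucas' theorem:
Write n=50 and k=7 in base 13:
n in base 13: [3, 11]
k in base 13: [0, 7]
C(50,7) mod 13 = ∏ C(n_i, k_i) mod 13
Digit binomials (mod 13): C(3,0) = 1; C(11,7) = 330 ≡ 5
Product: 1 × 5 = 5 ≡ 5 (mod 13)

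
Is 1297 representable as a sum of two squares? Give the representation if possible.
1² + 36² (a=1, b=36)

Factorization: 1297 = 1297
By Fermat: n is sum of two squares iff every prime p ≡ 3 (mod 4) appears to even power.
All primes ≡ 3 (mod 4) appear to even power.
Search a = 0, 1, 2, … for 1297 - a² a perfect square: first hit at a = 1: 1297 - 1 = 1296 = 36².
1297 = 1² + 36² = 1 + 1296 ✓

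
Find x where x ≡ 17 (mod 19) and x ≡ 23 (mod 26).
283

Using Chinese Remainder Theorem:
M = 19 × 26 = 494
M1 = 26, M2 = 19
y1 = 26^(-1) mod 19 = 11
y2 = 19^(-1) mod 26 = 11
x = (17×26×11 + 23×19×11) mod 494 = 283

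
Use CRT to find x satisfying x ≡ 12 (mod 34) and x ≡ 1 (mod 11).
12

Using Chinese Remainder Theorem:
M = 34 × 11 = 374
M1 = 11, M2 = 34
y1 = 11^(-1) mod 34 = 31
y2 = 34^(-1) mod 11 = 1
x = (12×11×31 + 1×34×1) mod 374 = 12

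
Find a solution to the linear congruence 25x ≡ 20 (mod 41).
x ≡ 9 (mod 41)

gcd(25, 41) = 1, which divides 20, so solutions exist.
Find 25^(-1) mod 41 by the extended Euclidean algorithm:
41 = 1 × 25 + 16  ⟹  16 = (1)·41 + (-1)·25
25 = 1 × 16 + 9  ⟹  9 = (-1)·41 + (2)·25
16 = 1 × 9 + 7  ⟹  7 = (2)·41 + (-3)·25
9 = 1 × 7 + 2  ⟹  2 = (-3)·41 + (5)·25
7 = 3 × 2 + 1  ⟹  1 = (11)·41 + (-18)·25
So (-18)·25 ≡ 1 (mod 41), i.e. 25^(-1) ≡ -18 ≡ 23 (mod 41).
x ≡ 23 × 20 = 460 ≡ 9 (mod 41).
Check: 25 × 9 = 225 ≡ 20 (mod 41).
Unique solution: x ≡ 9 (mod 41)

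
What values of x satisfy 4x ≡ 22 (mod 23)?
x ≡ 17 (mod 23)

gcd(4, 23) = 1, which divides 22, so solutions exist.
Find 4^(-1) mod 23 by the extended Euclidean algorithm:
23 = 5 × 4 + 3  ⟹  3 = (1)·23 + (-5)·4
4 = 1 × 3 + 1  ⟹  1 = (-1)·23 + (6)·4
So (6)·4 ≡ 1 (mod 23), i.e. 4^(-1) ≡ 6 (mod 23).
x ≡ 6 × 22 = 132 ≡ 17 (mod 23).
Check: 4 × 17 = 68 ≡ 22 (mod 23).
Unique solution: x ≡ 17 (mod 23)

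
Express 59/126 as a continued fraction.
[0; 2, 7, 2, 1, 2]

Euclidean algorithm steps:
59 = 0 × 126 + 59
126 = 2 × 59 + 8
59 = 7 × 8 + 3
8 = 2 × 3 + 2
3 = 1 × 2 + 1
2 = 2 × 1 + 0
Continued fraction: [0; 2, 7, 2, 1, 2]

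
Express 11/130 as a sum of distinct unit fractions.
1/12 + 1/780

Greedy algorithm:
11/130: ceiling(130/11) = 12, use 1/12
1/780: ceiling(780/1) = 780, use 1/780
Result: 11/130 = 1/12 + 1/780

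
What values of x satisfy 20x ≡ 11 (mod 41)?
x ≡ 19 (mod 41)

gcd(20, 41) = 1, which divides 11, so solutions exist.
Find 20^(-1) mod 41 by the extended Euclidean algorithm:
41 = 2 × 20 + 1  ⟹  1 = (1)·41 + (-2)·20
So (-2)·20 ≡ 1 (mod 41), i.e. 20^(-1) ≡ -2 ≡ 39 (mod 41).
x ≡ 39 × 11 = 429 ≡ 19 (mod 41).
Check: 20 × 19 = 380 ≡ 11 (mod 41).
Unique solution: x ≡ 19 (mod 41)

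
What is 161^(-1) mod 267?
68

gcd(161, 267) = 1, so the inverse exists.
Extended Euclidean algorithm on (267, 161):
267 = 1 × 161 + 106  ⟹  106 = (1)·267 + (-1)·161
161 = 1 × 106 + 55  ⟹  55 = (-1)·267 + (2)·161
106 = 1 × 55 + 51  ⟹  51 = (2)·267 + (-3)·161
55 = 1 × 51 + 4  ⟹  4 = (-3)·267 + (5)·161
51 = 12 × 4 + 3  ⟹  3 = (38)·267 + (-63)·161
4 = 1 × 3 + 1  ⟹  1 = (-41)·267 + (68)·161
So (68)·161 ≡ 1 (mod 267), i.e. 161^(-1) ≡ 68 (mod 267).
Check: 161 × 68 = 10948 ≡ 1 (mod 267)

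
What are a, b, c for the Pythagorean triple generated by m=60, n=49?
(1199, 5880, 6001)

Euclid's formula: a = m² - n², b = 2mn, c = m² + n²
m = 60, n = 49
a = 60² - 49² = 3600 - 2401 = 1199
b = 2 × 60 × 49 = 5880
c = 60² + 49² = 3600 + 2401 = 6001
Verification: 1199² + 5880² = 1437601 + 34574400 = 36012001 = 6001² ✓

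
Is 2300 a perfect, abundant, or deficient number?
abundant

Proper divisors of 2300: sum = 1 + 2 + 4 + 5 + 10 + 20 + 23 + 25 + ... + 230 + 460 + 575 + 1150 (17 divisors) = 2908
Since 2908 > 2300, 2300 is abundant.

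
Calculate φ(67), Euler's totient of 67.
66

67 = 67
φ(n) = n × ∏(1 - 1/p) for each prime p dividing n
φ(67) = 67 × (1 - 1/67) = 66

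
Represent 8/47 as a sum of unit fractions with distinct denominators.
1/6 + 1/282

Greedy algorithm:
8/47: ceiling(47/8) = 6, use 1/6
1/282: ceiling(282/1) = 282, use 1/282
Result: 8/47 = 1/6 + 1/282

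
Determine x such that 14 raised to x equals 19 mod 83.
69

Baby-step giant-step with step n = ⌈√83⌉ = 10.
Baby steps 14^j mod 83 (j:value) for j=0..9: 0:1, 1:14, 2:30, 3:5, 4:70, 5:67, 6:25, 7:18, 8:3, 9:42.
Giant-step multiplier: 14^(-10) ≡ 14^(82-10) = 14^72 ≡ 12 (mod 83).
Giant steps γ_i = 19·12^i mod 83: γ_0=19, γ_1=62, γ_2=80, γ_3=47, γ_4=66, γ_5=45, γ_6=42 (in table at j=9).
x = i·n + j = 6·10 + 9 = 69.
Check: 14^69 ≡ 19 (mod 83).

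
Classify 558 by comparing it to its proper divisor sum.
abundant

Proper divisors of 558: sum = 1 + 2 + 3 + 6 + 9 + 18 + 31 + 62 + 93 + 186 + 279 = 690
Since 690 > 558, 558 is abundant.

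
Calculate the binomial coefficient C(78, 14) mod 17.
0

Using Lucas' theorem:
Write n=78 and k=14 in base 17:
n in base 17: [4, 10]
k in base 17: [0, 14]
C(78,14) mod 17 = ∏ C(n_i, k_i) mod 17
Digit binomials (mod 17): C(4,0) = 1; C(10,14) = 0 (k_i > n_i)
Product: 1 × 0 = 0 ≡ 0 (mod 17)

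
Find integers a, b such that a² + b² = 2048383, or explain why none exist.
Not possible

Factorization: 2048383 = 127^3
By Fermat: n is sum of two squares iff every prime p ≡ 3 (mod 4) appears to even power.
Prime(s) ≡ 3 (mod 4) with odd exponent: [(127, 3)]
Therefore 2048383 cannot be expressed as a² + b².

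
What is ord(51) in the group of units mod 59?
29

59 is prime, so ord(51) divides φ(59) = 58.
Divisors of 58: 1, 2, 29, 58.
Repeated squaring: 51^1 ≡ 51, 51^2 ≡ 5, 51^4 ≡ 25, 51^8 ≡ 35, 51^16 ≡ 45, 51^32 ≡ 19 (mod 59).
Test 51^d mod 59 for each divisor d in increasing order:
51^1 ≡ 51
51^2 ≡ 5
51^29 = 51^16·51^8·51^4·51^1 ≡ 1  ← first divisor giving 1
The order is 29.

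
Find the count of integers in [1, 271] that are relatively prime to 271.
270

271 = 271
φ(n) = n × ∏(1 - 1/p) for each prime p dividing n
φ(271) = 271 × (1 - 1/271) = 270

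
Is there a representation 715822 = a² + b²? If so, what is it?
Not possible

Factorization: 715822 = 2 × 71^3
By Fermat: n is sum of two squares iff every prime p ≡ 3 (mod 4) appears to even power.
Prime(s) ≡ 3 (mod 4) with odd exponent: [(71, 3)]
Therefore 715822 cannot be expressed as a² + b².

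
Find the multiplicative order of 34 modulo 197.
49

197 is prime, so ord(34) divides φ(197) = 196.
Divisors of 196: 1, 2, 4, 7, 14, 28, 49, 98, 196.
Repeated squaring: 34^1 ≡ 34, 34^2 ≡ 171, 34^4 ≡ 85, 34^8 ≡ 133, 34^16 ≡ 156, 34^32 ≡ 105, 34^64 ≡ 190, 34^128 ≡ 49 (mod 197).
Test 34^d mod 197 for each divisor d in increasing order:
34^1 ≡ 34
34^2 ≡ 171
34^4 ≡ 85
34^7 = 34^4·34^2·34^1 ≡ 114
34^14 = 34^8·34^4·34^2 ≡ 191
34^28 = 34^16·34^8·34^4 ≡ 36
34^49 = 34^32·34^16·34^1 ≡ 1  ← first divisor giving 1
The order is 49.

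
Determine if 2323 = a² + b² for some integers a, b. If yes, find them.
Not possible

Factorization: 2323 = 23 × 101
By Fermat: n is sum of two squares iff every prime p ≡ 3 (mod 4) appears to even power.
Prime(s) ≡ 3 (mod 4) with odd exponent: [(23, 1)]
Therefore 2323 cannot be expressed as a² + b².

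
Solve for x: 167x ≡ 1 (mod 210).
83

gcd(167, 210) = 1, so the inverse exists.
Extended Euclidean algorithm on (210, 167):
210 = 1 × 167 + 43  ⟹  43 = (1)·210 + (-1)·167
167 = 3 × 43 + 38  ⟹  38 = (-3)·210 + (4)·167
43 = 1 × 38 + 5  ⟹  5 = (4)·210 + (-5)·167
38 = 7 × 5 + 3  ⟹  3 = (-31)·210 + (39)·167
5 = 1 × 3 + 2  ⟹  2 = (35)·210 + (-44)·167
3 = 1 × 2 + 1  ⟹  1 = (-66)·210 + (83)·167
So (83)·167 ≡ 1 (mod 210), i.e. 167^(-1) ≡ 83 (mod 210).
Check: 167 × 83 = 13861 ≡ 1 (mod 210)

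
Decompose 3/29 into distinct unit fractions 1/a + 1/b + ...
1/10 + 1/290

Greedy algorithm:
3/29: ceiling(29/3) = 10, use 1/10
1/290: ceiling(290/1) = 290, use 1/290
Result: 3/29 = 1/10 + 1/290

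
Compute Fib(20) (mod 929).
262

Matrix identity: Q^n = [[F_(n+1), F_n], [F_n, F_(n-1)]] with Q = [[1,1],[1,0]].
n = 20 = 10100₂. Square-and-multiply, entries mod 929:
Q^1 = [[1,1],[1,0]]
Q^2 = (Q^1)² = [[2,1],[1,1]]
Q^5 = (Q^2)²·Q = [[8,5],[5,3]]
Q^10 = (Q^5)² = [[89,55],[55,34]]
Q^20 = (Q^10)² = [[727,262],[262,465]]
F_20 mod 929 = Q^20[0][1] = 262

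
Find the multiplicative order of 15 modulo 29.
28

29 is prime, so ord(15) divides φ(29) = 28.
Divisors of 28: 1, 2, 4, 7, 14, 28.
Repeated squaring: 15^1 ≡ 15, 15^2 ≡ 22, 15^4 ≡ 20, 15^8 ≡ 23, 15^16 ≡ 7 (mod 29).
Test 15^d mod 29 for each divisor d in increasing order:
15^1 ≡ 15
15^2 ≡ 22
15^4 ≡ 20
15^7 = 15^4·15^2·15^1 ≡ 17
15^14 = 15^8·15^4·15^2 ≡ 28
15^28 = 15^16·15^8·15^4 ≡ 1  ← first divisor giving 1
The order is 28.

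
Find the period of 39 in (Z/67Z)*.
33

67 is prime, so ord(39) divides φ(67) = 66.
Divisors of 66: 1, 2, 3, 6, 11, 22, 33, 66.
Repeated squaring: 39^1 ≡ 39, 39^2 ≡ 47, 39^4 ≡ 65, 39^8 ≡ 4, 39^16 ≡ 16, 39^32 ≡ 55, 39^64 ≡ 10 (mod 67).
Test 39^d mod 67 for each divisor d in increasing order:
39^1 ≡ 39
39^2 ≡ 47
39^3 = 39^2·39^1 ≡ 24
39^6 = 39^4·39^2 ≡ 40
39^11 = 39^8·39^2·39^1 ≡ 29
39^22 = 39^16·39^4·39^2 ≡ 37
39^33 = 39^32·39^1 ≡ 1  ← first divisor giving 1
The order is 33.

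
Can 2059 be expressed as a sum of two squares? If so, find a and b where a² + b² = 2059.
Not possible

Factorization: 2059 = 29 × 71
By Fermat: n is sum of two squares iff every prime p ≡ 3 (mod 4) appears to even power.
Prime(s) ≡ 3 (mod 4) with odd exponent: [(71, 1)]
Therefore 2059 cannot be expressed as a² + b².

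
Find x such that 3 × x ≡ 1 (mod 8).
3

gcd(3, 8) = 1, so the inverse exists.
Extended Euclidean algorithm on (8, 3):
8 = 2 × 3 + 2  ⟹  2 = (1)·8 + (-2)·3
3 = 1 × 2 + 1  ⟹  1 = (-1)·8 + (3)·3
So (3)·3 ≡ 1 (mod 8), i.e. 3^(-1) ≡ 3 (mod 8).
Check: 3 × 3 = 9 ≡ 1 (mod 8)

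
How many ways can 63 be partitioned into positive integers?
1505499

p(n) counts ways to write n as a sum of positive integers (order ignored).
Euler's pentagonal recurrence: p(k) = p(k-1) + p(k-2) - p(k-5) - p(k-7) + p(k-12) + p(k-15) - ... (offsets j(3j∓1)/2, signs ++--, p(0)=1, p(<0)=0).
DP table for k = 0..62: p(0)=1, p(1)=1, p(2)=2, p(3)=3, p(4)=5, p(5)=7, p(6)=11, p(7)=15, p(8)=22, p(9)=30, p(10)=42, p(11)=56, p(12)=77, p(13)=101, p(14)=135, p(15)=176, p(16)=231, p(17)=297, p(18)=385, p(19)=490, p(20)=627, p(21)=792, p(22)=1002, p(23)=1255, p(24)=1575, p(25)=1958, p(26)=2436, p(27)=3010, p(28)=3718, p(29)=4565, p(30)=5604, p(31)=6842, p(32)=8349, p(33)=10143, p(34)=12310, p(35)=14883, p(36)=17977, p(37)=21637, p(38)=26015, p(39)=31185, p(40)=37338, p(41)=44583, p(42)=53174, p(43)=63261, p(44)=75175, p(45)=89134, p(46)=105558, p(47)=124754, p(48)=147273, p(49)=173525, p(50)=204226, p(51)=239943, p(52)=281589, p(53)=329931, p(54)=386155, p(55)=451276, p(56)=526823, p(57)=614154, p(58)=715220, p(59)=831820, p(60)=966467, p(61)=1121505, p(62)=1300156.
Final step: p(63) = p(62) + p(61) - p(58) - p(56) + p(51) + p(48) - p(41) - p(37) + p(28) + p(23) - p(12) - p(6)
= 1300156 + 1121505 - 715220 - 526823 + 239943 + 147273 - 44583 - 21637 + 3718 + 1255 - 77 - 11
= 1505499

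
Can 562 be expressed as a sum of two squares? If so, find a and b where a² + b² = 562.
11² + 21² (a=11, b=21)

Factorization: 562 = 2 × 281
By Fermat: n is sum of two squares iff every prime p ≡ 3 (mod 4) appears to even power.
All primes ≡ 3 (mod 4) appear to even power.
Search a = 0, 1, 2, … for 562 - a² a perfect square: first hit at a = 11: 562 - 121 = 441 = 21².
562 = 11² + 21² = 121 + 441 ✓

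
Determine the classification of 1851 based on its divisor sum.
deficient

Proper divisors of 1851: sum = 1 + 3 + 617 = 621
Since 621 < 1851, 1851 is deficient.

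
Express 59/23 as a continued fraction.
[2; 1, 1, 3, 3]

Euclidean algorithm steps:
59 = 2 × 23 + 13
23 = 1 × 13 + 10
13 = 1 × 10 + 3
10 = 3 × 3 + 1
3 = 3 × 1 + 0
Continued fraction: [2; 1, 1, 3, 3]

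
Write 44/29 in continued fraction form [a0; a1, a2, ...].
[1; 1, 1, 14]

Euclidean algorithm steps:
44 = 1 × 29 + 15
29 = 1 × 15 + 14
15 = 1 × 14 + 1
14 = 14 × 1 + 0
Continued fraction: [1; 1, 1, 14]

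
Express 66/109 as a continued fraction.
[0; 1, 1, 1, 1, 6, 1, 2]

Euclidean algorithm steps:
66 = 0 × 109 + 66
109 = 1 × 66 + 43
66 = 1 × 43 + 23
43 = 1 × 23 + 20
23 = 1 × 20 + 3
20 = 6 × 3 + 2
3 = 1 × 2 + 1
2 = 2 × 1 + 0
Continued fraction: [0; 1, 1, 1, 1, 6, 1, 2]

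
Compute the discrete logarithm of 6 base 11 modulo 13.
11

Baby-step giant-step with step n = ⌈√13⌉ = 4.
Baby steps 11^j mod 13 (j:value) for j=0..3: 0:1, 1:11, 2:4, 3:5.
Giant-step multiplier: 11^(-4) ≡ 11^(12-4) = 11^8 ≡ 9 (mod 13).
Giant steps γ_i = 6·9^i mod 13: γ_0=6, γ_1=2, γ_2=5 (in table at j=3).
x = i·n + j = 2·4 + 3 = 11.
Check: 11^11 ≡ 6 (mod 13).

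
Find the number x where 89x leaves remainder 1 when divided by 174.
131

gcd(89, 174) = 1, so the inverse exists.
Extended Euclidean algorithm on (174, 89):
174 = 1 × 89 + 85  ⟹  85 = (1)·174 + (-1)·89
89 = 1 × 85 + 4  ⟹  4 = (-1)·174 + (2)·89
85 = 21 × 4 + 1  ⟹  1 = (22)·174 + (-43)·89
So (-43)·89 ≡ 1 (mod 174), i.e. 89^(-1) ≡ -43 ≡ 131 (mod 174).
Check: 89 × 131 = 11659 ≡ 1 (mod 174)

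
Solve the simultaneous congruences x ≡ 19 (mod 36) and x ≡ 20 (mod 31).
919

Using Chinese Remainder Theorem:
M = 36 × 31 = 1116
M1 = 31, M2 = 36
y1 = 31^(-1) mod 36 = 7
y2 = 36^(-1) mod 31 = 25
x = (19×31×7 + 20×36×25) mod 1116 = 919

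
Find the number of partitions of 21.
792

p(n) counts ways to write n as a sum of positive integers (order ignored).
Euler's pentagonal recurrence: p(k) = p(k-1) + p(k-2) - p(k-5) - p(k-7) + p(k-12) + p(k-15) - ... (offsets j(3j∓1)/2, signs ++--, p(0)=1, p(<0)=0).
DP table for k = 0..20: p(0)=1, p(1)=1, p(2)=2, p(3)=3, p(4)=5, p(5)=7, p(6)=11, p(7)=15, p(8)=22, p(9)=30, p(10)=42, p(11)=56, p(12)=77, p(13)=101, p(14)=135, p(15)=176, p(16)=231, p(17)=297, p(18)=385, p(19)=490, p(20)=627.
Final step: p(21) = p(20) + p(19) - p(16) - p(14) + p(9) + p(6)
= 627 + 490 - 231 - 135 + 30 + 11
= 792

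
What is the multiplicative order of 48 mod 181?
3

181 is prime, so ord(48) divides φ(181) = 180.
Divisors of 180: 1, 2, 3, 4, 5, 6, 9, 10, 12, 15, 18, 20, 30, 36, 45, 60, 90, 180.
Repeated squaring: 48^1 ≡ 48, 48^2 ≡ 132, 48^4 ≡ 48, 48^8 ≡ 132, 48^16 ≡ 48, 48^32 ≡ 132, 48^64 ≡ 48, 48^128 ≡ 132 (mod 181).
Test 48^d mod 181 for each divisor d in increasing order:
48^1 ≡ 48
48^2 ≡ 132
48^3 = 48^2·48^1 ≡ 1  ← first divisor giving 1
The order is 3.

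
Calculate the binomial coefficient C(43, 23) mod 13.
0

Using Lucas' theorem:
Write n=43 and k=23 in base 13:
n in base 13: [3, 4]
k in base 13: [1, 10]
C(43,23) mod 13 = ∏ C(n_i, k_i) mod 13
Digit binomials (mod 13): C(3,1) = 3; C(4,10) = 0 (k_i > n_i)
Product: 3 × 0 = 0 ≡ 0 (mod 13)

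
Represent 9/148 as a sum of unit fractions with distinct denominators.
1/17 + 1/504 + 1/317016

Greedy algorithm:
9/148: ceiling(148/9) = 17, use 1/17
5/2516: ceiling(2516/5) = 504, use 1/504
1/317016: ceiling(317016/1) = 317016, use 1/317016
Result: 9/148 = 1/17 + 1/504 + 1/317016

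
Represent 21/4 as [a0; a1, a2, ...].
[5; 4]

Euclidean algorithm steps:
21 = 5 × 4 + 1
4 = 4 × 1 + 0
Continued fraction: [5; 4]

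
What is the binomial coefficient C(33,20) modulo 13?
2

Using Lucas' theorem:
Write n=33 and k=20 in base 13:
n in base 13: [2, 7]
k in base 13: [1, 7]
C(33,20) mod 13 = ∏ C(n_i, k_i) mod 13
Digit binomials (mod 13): C(2,1) = 2; C(7,7) = 1
Product: 2 × 1 = 2 ≡ 2 (mod 13)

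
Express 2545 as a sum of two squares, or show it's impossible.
12² + 49² (a=12, b=49)

Factorization: 2545 = 5 × 509
By Fermat: n is sum of two squares iff every prime p ≡ 3 (mod 4) appears to even power.
All primes ≡ 3 (mod 4) appear to even power.
Search a = 0, 1, 2, … for 2545 - a² a perfect square: first hit at a = 12: 2545 - 144 = 2401 = 49².
2545 = 12² + 49² = 144 + 2401 ✓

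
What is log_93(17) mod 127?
100

Baby-step giant-step with step n = ⌈√127⌉ = 12.
Baby steps 93^j mod 127 (j:value) for j=0..11: 0:1, 1:93, 2:13, 3:66, 4:42, 5:96, 6:38, 7:105, 8:113, 9:95, 10:72, 11:92.
Giant-step multiplier: 93^(-12) ≡ 93^(126-12) = 93^114 ≡ 100 (mod 127).
Giant steps γ_i = 17·100^i mod 127: γ_0=17, γ_1=49, γ_2=74, γ_3=34, γ_4=98, γ_5=21, γ_6=68, γ_7=69, γ_8=42 (in table at j=4).
x = i·n + j = 8·12 + 4 = 100.
Check: 93^100 ≡ 17 (mod 127).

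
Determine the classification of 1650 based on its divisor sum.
abundant

Proper divisors of 1650: sum = 1 + 2 + 3 + 5 + 6 + 10 + 11 + 15 + ... + 275 + 330 + 550 + 825 (23 divisors) = 2814
Since 2814 > 1650, 1650 is abundant.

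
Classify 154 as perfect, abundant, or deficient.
deficient

Proper divisors of 154: sum = 1 + 2 + 7 + 11 + 14 + 22 + 77 = 134
Since 134 < 154, 154 is deficient.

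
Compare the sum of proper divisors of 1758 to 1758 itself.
abundant

Proper divisors of 1758: sum = 1 + 2 + 3 + 6 + 293 + 586 + 879 = 1770
Since 1770 > 1758, 1758 is abundant.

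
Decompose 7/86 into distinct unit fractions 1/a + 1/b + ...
1/13 + 1/224 + 1/125216

Greedy algorithm:
7/86: ceiling(86/7) = 13, use 1/13
5/1118: ceiling(1118/5) = 224, use 1/224
1/125216: ceiling(125216/1) = 125216, use 1/125216
Result: 7/86 = 1/13 + 1/224 + 1/125216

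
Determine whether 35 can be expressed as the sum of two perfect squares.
Not possible

Factorization: 35 = 5 × 7
By Fermat: n is sum of two squares iff every prime p ≡ 3 (mod 4) appears to even power.
Prime(s) ≡ 3 (mod 4) with odd exponent: [(7, 1)]
Therefore 35 cannot be expressed as a² + b².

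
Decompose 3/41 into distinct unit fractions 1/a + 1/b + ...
1/14 + 1/574

Greedy algorithm:
3/41: ceiling(41/3) = 14, use 1/14
1/574: ceiling(574/1) = 574, use 1/574
Result: 3/41 = 1/14 + 1/574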